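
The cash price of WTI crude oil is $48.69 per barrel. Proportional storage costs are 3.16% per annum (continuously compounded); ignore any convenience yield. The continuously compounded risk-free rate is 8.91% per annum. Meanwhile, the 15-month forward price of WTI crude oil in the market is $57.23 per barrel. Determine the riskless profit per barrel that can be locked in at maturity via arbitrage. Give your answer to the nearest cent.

Fair forward: F* = S·e^(carry·T), with carry = (r + u) = 0.0891 + 0.0316 = 0.1207
F* = 48.69 · e^(0.1207 × 15/12) = 48.69 · e^0.150875 = 48.69 × 1.162851 = $56.6192
Market $57.23 > fair $56.6192: forward overpriced → cash-and-carry (buy spot, short the forward).
At maturity, profit = |F_mkt − F*| = |57.23 − 56.6192| = $0.61 per barrel

$0.61 per barrel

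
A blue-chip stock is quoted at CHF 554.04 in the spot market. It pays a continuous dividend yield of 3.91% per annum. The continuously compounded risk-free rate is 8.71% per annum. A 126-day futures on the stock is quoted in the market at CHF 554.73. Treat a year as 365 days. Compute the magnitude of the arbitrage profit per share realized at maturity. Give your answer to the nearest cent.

CHF 8.57 per share

Fair futures: F* = S·e^(carry·T), with carry = (r − q) = 0.0871 − 0.0391 = 0.0480
F* = 554.04 · e^(0.0480 × 126/365) = 554.04 · e^0.016570 = 554.04 × 1.016708 = CHF 563.2969
Market CHF 554.73 < fair CHF 563.2969: forward underpriced → reverse cash-and-carry (short spot, go long the forward).
At maturity, profit = |F_mkt − F*| = |554.73 − 563.2969| = CHF 8.57 per share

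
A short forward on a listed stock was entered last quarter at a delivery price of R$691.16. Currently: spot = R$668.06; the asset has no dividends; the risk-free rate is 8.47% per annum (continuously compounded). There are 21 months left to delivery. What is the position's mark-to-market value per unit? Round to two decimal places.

Current fair forward for the remaining 21 months: F = S·e^(r·T), r = 0.0847
F = 668.06 · e^(0.0847 × 21/12) = 668.06 × 1.159774 = 774.7986
Value of long forward = (F − K)·e^(−rT) = (774.7986 − 691.16) · e^(−0.0847·21/12)
= 83.6386 × 0.862237 = 72.12
Short position value = −(long value) = -R$72.12

-R$72.12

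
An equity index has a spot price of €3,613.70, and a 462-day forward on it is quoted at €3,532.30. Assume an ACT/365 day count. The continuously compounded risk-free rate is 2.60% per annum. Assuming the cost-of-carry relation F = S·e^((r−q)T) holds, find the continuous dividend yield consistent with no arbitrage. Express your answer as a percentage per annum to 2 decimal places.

4.40%

From F = S·e^((r−q)T): (r − q) = ln(F/S)/T
ln(3532.30/3613.70) = ln(0.977475) = -0.022783
(r − q) = -0.022783 / (462/365) = -0.018000
q = r − ln(F/S)/T = 0.0260 + 0.018000 = 0.044000
q = 4.40%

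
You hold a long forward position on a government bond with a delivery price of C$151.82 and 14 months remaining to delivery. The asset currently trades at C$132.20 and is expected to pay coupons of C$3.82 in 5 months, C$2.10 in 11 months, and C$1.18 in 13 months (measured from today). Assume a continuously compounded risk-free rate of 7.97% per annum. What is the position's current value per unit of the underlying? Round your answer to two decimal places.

PV(remaining coupons) I = 3.82·e^(−0.0797·5/12) + 2.10·e^(−0.0797·11/12) + 1.18·e^(−0.0797·13/12) = 6.7297
Current forward F = (S − I)·e^(rT) = (132.20 − 6.7297)·e^(0.0797·14/12) = 125.4703 × 1.097443 = 137.6965
Value (long) = (F − K)·e^(−rT) = (137.6965 − 151.82) × 0.911209 = -12.8695
Value = -C$12.87

-C$12.87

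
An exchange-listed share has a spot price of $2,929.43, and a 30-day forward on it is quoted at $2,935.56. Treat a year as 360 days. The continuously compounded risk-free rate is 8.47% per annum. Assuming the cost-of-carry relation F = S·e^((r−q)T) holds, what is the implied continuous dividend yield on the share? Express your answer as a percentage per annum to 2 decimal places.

From F = S·e^((r−q)T): (r − q) = ln(F/S)/T
ln(2935.56/2929.43) = ln(1.002093) = 0.002091
(r − q) = 0.002091 / (30/360) = 0.025092
q = r − ln(F/S)/T = 0.0847 − 0.025092 = 0.059608
q = 5.96%

5.96%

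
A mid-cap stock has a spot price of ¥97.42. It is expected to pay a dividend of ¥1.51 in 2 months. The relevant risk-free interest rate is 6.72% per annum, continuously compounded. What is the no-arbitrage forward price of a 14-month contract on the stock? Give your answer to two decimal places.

PV(dividends) I = 1.51·e^(−0.0672·2/12)
I = 1.4932
F = (S − I)·e^(rT) = (97.42 − 1.4932) · e^(0.0672·14/12)
= 95.9268 · e^0.078400 = 95.9268 × 1.081555 = ¥103.75

¥103.75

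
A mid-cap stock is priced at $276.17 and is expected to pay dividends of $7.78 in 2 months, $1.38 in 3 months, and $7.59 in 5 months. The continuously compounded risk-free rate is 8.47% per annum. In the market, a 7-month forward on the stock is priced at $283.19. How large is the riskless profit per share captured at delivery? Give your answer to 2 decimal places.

PV(dividends) I = 7.78·e^(−0.0847·2/12) + 1.38·e^(−0.0847·3/12) + 7.59·e^(−0.0847·5/12) = 16.3488
Fair forward F* = (S − I)·e^(rT) = (276.17 − 16.3488)·e^0.049408 = 259.8212 × 1.050649 = 272.9809
Market $283.19 > fair 272.9809: forward overpriced → cash-and-carry (borrow at r, buy the stock and collect the dividends, short the forward).
Profit at T = |F_mkt − F*| = |283.19 − 272.9809| = $10.21 per share

$10.21 per share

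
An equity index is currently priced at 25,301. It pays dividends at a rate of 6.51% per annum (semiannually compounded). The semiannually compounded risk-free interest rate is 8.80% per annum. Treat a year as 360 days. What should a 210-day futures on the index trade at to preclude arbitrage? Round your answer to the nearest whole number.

F = S · (1+r/2)^(2T) / (1+q/2)^(2T)
= 25301 × 1.051519 / 1.038077 = 25301 × 1.012949
F = 25,629

25,629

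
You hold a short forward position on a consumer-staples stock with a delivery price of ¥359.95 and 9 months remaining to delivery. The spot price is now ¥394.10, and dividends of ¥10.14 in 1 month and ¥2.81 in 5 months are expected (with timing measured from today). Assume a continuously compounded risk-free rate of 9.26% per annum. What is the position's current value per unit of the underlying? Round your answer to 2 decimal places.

PV(remaining dividends) I = 10.14·e^(−0.0926·1/12) + 2.81·e^(−0.0926·5/12) = 12.7657
Current forward F = (S − I)·e^(rT) = (394.10 − 12.7657)·e^(0.0926·9/12) = 381.3343 × 1.071918 = 408.7591
Value (long) = (F − K)·e^(−rT) = (408.7591 − 359.95) × 0.932907 = 45.5344
Short position value = −(long value) = -¥45.53

-¥45.53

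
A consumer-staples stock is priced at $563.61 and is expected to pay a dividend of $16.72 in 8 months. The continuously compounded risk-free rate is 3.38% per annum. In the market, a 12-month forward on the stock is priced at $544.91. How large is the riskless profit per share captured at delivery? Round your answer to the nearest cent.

PV(dividends) I = 16.72·e^(−0.0338·8/12) = 16.3475
Fair forward F* = (S − I)·e^(rT) = (563.61 − 16.3475)·e^0.033800 = 547.2625 × 1.034378 = 566.0763
Market $544.91 < fair 566.0763: forward underpriced → reverse cash-and-carry (short the stock, invest proceeds at r, pay the dividends, go long the forward).
Profit at T = |F_mkt − F*| = |544.91 − 566.0763| = $21.17 per share

$21.17 per share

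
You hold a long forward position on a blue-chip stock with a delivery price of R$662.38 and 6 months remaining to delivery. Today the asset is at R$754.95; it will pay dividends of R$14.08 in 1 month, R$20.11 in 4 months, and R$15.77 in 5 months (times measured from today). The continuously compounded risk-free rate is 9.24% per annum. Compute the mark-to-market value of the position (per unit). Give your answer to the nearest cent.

PV(remaining dividends) I = 14.08·e^(−0.0924·1/12) + 20.11·e^(−0.0924·4/12) + 15.77·e^(−0.0924·5/12) = 48.6464
Current forward F = (S − I)·e^(rT) = (754.95 − 48.6464)·e^(0.0924·6/12) = 706.3036 × 1.047284 = 739.7005
Value (long) = (F − K)·e^(−rT) = (739.7005 − 662.38) × 0.954851 = 73.8296
Value = R$73.83

R$73.83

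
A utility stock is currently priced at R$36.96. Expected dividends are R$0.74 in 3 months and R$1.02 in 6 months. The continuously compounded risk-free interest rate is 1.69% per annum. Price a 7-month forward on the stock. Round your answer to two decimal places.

R$35.56

PV(dividends) I = 0.74·e^(−0.0169·3/12) + 1.02·e^(−0.0169·6/12)
I = 0.7369 + 1.0114 = 1.7483
F = (S − I)·e^(rT) = (36.96 − 1.7483) · e^(0.0169·7/12)
= 35.2117 · e^0.009858 = 35.2117 × 1.009907 = R$35.56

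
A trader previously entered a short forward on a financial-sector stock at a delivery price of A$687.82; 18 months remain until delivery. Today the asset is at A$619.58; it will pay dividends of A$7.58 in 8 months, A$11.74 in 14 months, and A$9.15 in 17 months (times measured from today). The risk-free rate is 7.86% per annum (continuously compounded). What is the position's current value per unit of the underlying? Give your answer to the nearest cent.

A$17.83

PV(remaining dividends) I = 7.58·e^(−0.0786·8/12) + 11.74·e^(−0.0786·14/12) + 9.15·e^(−0.0786·17/12) = 26.0902
Current forward F = (S − I)·e^(rT) = (619.58 − 26.0902)·e^(0.0786·18/12) = 593.4898 × 1.125132 = 667.7544
Value (long) = (F − K)·e^(−rT) = (667.7544 − 687.82) × 0.888785 = -17.8340
Short position value = −(long value) = A$17.83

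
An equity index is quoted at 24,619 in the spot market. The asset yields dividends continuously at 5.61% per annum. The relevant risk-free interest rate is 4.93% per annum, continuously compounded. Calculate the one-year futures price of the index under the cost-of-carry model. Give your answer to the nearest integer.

F = S·e^((r − q)T) = 24619 · e^((0.0493 − 0.0561) × 12/12)
= 24619 · e^-0.006800 = 24619 × 0.993223
F = 24,452

24,452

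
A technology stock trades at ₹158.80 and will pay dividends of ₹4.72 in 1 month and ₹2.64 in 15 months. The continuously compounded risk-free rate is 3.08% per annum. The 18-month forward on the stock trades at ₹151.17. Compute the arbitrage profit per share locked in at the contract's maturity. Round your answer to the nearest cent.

₹7.55 per share

PV(dividends) I = 4.72·e^(−0.0308·1/12) + 2.64·e^(−0.0308·15/12) = 7.2482
Fair forward F* = (S − I)·e^(rT) = (158.80 − 7.2482)·e^0.046200 = 151.5518 × 1.047284 = 158.7178
Market ₹151.17 < fair 158.7178: forward underpriced → reverse cash-and-carry (short the stock, invest proceeds at r, pay the dividends, go long the forward).
Profit at T = |F_mkt − F*| = |151.17 − 158.7178| = ₹7.55 per share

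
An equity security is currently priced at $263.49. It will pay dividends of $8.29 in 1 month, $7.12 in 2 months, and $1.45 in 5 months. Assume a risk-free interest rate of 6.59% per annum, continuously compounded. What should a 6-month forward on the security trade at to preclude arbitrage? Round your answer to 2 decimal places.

$255.06

PV(dividends) I = 8.29·e^(−0.0659·1/12) + 7.12·e^(−0.0659·2/12) + 1.45·e^(−0.0659·5/12)
I = 8.2446 + 7.0422 + 1.4107 = 16.6975
F = (S − I)·e^(rT) = (263.49 − 16.6975) · e^(0.0659·6/12)
= 246.7925 · e^0.032950 = 246.7925 × 1.033499 = $255.06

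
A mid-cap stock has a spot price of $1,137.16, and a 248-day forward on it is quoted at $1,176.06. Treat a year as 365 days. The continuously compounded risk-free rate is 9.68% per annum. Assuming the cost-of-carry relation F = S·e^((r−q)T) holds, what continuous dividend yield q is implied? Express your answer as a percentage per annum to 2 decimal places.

4.73%

From F = S·e^((r−q)T): (r − q) = ln(F/S)/T
ln(1176.06/1137.16) = ln(1.034208) = 0.033636
(r − q) = 0.033636 / (248/365) = 0.049505
q = r − ln(F/S)/T = 0.0968 − 0.049505 = 0.047295
q = 4.73%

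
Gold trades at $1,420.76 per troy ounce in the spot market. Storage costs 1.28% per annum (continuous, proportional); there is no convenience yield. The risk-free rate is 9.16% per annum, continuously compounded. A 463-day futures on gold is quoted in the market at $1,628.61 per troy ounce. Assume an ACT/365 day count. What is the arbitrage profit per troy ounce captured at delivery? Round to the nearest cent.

Fair futures: F* = S·e^(carry·T), with carry = (r + u) = 0.0916 + 0.0128 = 0.1044
F* = 1420.76 · e^(0.1044 × 463/365) = 1420.76 · e^0.13243068 = 1420.76 × 1.14159988 = $1621.9394
Market $1628.61 > fair $1621.9394: forward overpriced → cash-and-carry (buy spot, short the forward).
At maturity, profit = |F_mkt − F*| = |1628.61 − 1621.9394| = $6.67 per troy ounce

$6.67 per troy ounce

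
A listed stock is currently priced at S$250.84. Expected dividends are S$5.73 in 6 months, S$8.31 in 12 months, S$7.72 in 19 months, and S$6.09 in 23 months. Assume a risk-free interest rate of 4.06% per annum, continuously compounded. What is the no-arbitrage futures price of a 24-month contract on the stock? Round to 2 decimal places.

S$243.35

PV(dividends) I = 5.73·e^(−0.0406·6/12) + 8.31·e^(−0.0406·12/12) + 7.72·e^(−0.0406·19/12) + 6.09·e^(−0.0406·23/12)
I = 5.6149 + 7.9794 + 7.2393 + 5.6341 = 26.4677
F = (S − I)·e^(rT) = (250.84 − 26.4677) · e^(0.0406·24/12)
= 224.3723 · e^0.081200 = 224.3723 × 1.084588 = S$243.35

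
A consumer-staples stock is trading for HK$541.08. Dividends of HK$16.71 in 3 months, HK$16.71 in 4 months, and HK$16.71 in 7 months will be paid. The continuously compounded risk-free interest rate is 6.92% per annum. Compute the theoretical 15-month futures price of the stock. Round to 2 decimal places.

PV(dividends) I = 16.71·e^(−0.0692·3/12) + 16.71·e^(−0.0692·4/12) + 16.71·e^(−0.0692·7/12)
I = 16.4234 + 16.3290 + 16.0489 = 48.8013
F = (S − I)·e^(rT) = (541.08 − 48.8013) · e^(0.0692·15/12)
= 492.2787 · e^0.086500 = 492.2787 × 1.090351 = HK$536.76

HK$536.76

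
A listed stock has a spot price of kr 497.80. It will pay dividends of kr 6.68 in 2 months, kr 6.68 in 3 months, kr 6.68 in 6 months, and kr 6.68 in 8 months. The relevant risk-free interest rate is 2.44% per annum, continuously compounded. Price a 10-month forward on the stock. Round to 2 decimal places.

kr 481.02

PV(dividends) I = 6.68·e^(−0.0244·2/12) + 6.68·e^(−0.0244·3/12) + 6.68·e^(−0.0244·6/12) + 6.68·e^(−0.0244·8/12)
I = 6.6529 + 6.6394 + 6.5990 + 6.5722 = 26.4635
F = (S − I)·e^(rT) = (497.80 − 26.4635) · e^(0.0244·10/12)
= 471.3365 · e^0.020333 = 471.3365 × 1.020541 = kr 481.02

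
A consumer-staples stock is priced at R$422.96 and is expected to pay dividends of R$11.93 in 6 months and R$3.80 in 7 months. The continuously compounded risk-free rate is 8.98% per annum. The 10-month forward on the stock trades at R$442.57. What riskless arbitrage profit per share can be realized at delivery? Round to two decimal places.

R$2.92 per share

PV(dividends) I = 11.93·e^(−0.0898·6/12) + 3.80·e^(−0.0898·7/12) = 15.0123
Fair forward F* = (S − I)·e^(rT) = (422.96 − 15.0123)·e^0.074833 = 407.9477 × 1.077704 = 439.6469
Market R$442.57 > fair 439.6469: forward overpriced → cash-and-carry (borrow at r, buy the stock and collect the dividends, short the forward).
Profit at T = |F_mkt − F*| = |442.57 − 439.6469| = R$2.92 per share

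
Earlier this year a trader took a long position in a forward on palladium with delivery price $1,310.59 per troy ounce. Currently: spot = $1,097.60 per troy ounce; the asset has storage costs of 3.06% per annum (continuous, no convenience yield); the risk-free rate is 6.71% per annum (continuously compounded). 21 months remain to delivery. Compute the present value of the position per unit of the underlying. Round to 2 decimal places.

-$7.41 per troy ounce

Current fair forward for the remaining 21 months: F = S·e^((r + u)·T), (r + u) = 0.0671 + 0.0306 = 0.0977
F = 1097.60 · e^(0.0977 × 21/12) = 1097.60 × 1.18646109 = 1302.2597
Value of long forward = (F − K)·e^(−rT) = (1302.2597 − 1310.59) · e^(−0.0671·21/12)
= -8.3303 × 0.88920720 = -7.41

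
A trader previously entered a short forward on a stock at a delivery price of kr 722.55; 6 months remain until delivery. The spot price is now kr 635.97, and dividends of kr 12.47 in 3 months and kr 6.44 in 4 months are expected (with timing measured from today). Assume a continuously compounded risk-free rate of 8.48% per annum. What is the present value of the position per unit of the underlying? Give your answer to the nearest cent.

PV(remaining dividends) I = 12.47·e^(−0.0848·3/12) + 6.44·e^(−0.0848·4/12) = 18.4689
Current forward F = (S − I)·e^(rT) = (635.97 − 18.4689)·e^(0.0848·6/12) = 617.5011 × 1.043312 = 644.2463
Value (long) = (F − K)·e^(−rT) = (644.2463 − 722.55) × 0.958486 = -75.0530
Short position value = −(long value) = kr 75.05

kr 75.05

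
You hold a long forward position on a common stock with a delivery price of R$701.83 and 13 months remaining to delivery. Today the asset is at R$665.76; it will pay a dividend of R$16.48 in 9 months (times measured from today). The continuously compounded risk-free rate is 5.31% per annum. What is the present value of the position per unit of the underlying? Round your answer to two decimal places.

-R$12.67

PV(remaining dividends) I = 16.48·e^(−0.0531·9/12) = 15.8366
Current forward F = (S − I)·e^(rT) = (665.76 − 15.8366)·e^(0.0531·13/12) = 649.9234 × 1.059212 = 688.4067
Value (long) = (F − K)·e^(−rT) = (688.4067 − 701.83) × 0.944098 = -12.6729
Value = -R$12.67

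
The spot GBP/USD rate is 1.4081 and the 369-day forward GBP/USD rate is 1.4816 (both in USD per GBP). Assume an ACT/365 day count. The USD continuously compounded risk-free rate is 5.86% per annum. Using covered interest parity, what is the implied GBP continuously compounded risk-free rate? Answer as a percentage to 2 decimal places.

0.83%

F = S·e^((r_USD − r_GBP)T) ⇒ r_GBP = r_USD − ln(F/S)/T
ln(1.4816/1.4081) = 0.050881; /(369/365) = 0.050329
r_GBP = 0.0586 − 0.050329 = 0.008271
r_GBP = 0.83%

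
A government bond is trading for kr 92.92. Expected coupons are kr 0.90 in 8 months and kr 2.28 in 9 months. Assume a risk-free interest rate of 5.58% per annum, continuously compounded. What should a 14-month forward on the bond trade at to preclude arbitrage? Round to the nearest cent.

kr 95.91

PV(coupons) I = 0.90·e^(−0.0558·8/12) + 2.28·e^(−0.0558·9/12)
I = 0.8671 + 2.1866 = 3.0537
F = (S − I)·e^(rT) = (92.92 − 3.0537) · e^(0.0558·14/12)
= 89.8663 · e^0.065100 = 89.8663 × 1.067266 = kr 95.91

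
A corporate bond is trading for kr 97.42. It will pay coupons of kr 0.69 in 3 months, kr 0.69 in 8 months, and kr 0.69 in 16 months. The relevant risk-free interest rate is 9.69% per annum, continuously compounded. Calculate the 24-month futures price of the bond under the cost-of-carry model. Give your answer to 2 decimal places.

kr 115.91

PV(coupons) I = 0.69·e^(−0.0969·3/12) + 0.69·e^(−0.0969·8/12) + 0.69·e^(−0.0969·16/12)
I = 0.6735 + 0.6468 + 0.6064 = 1.9267
F = (S − I)·e^(rT) = (97.42 − 1.9267) · e^(0.0969·24/12)
= 95.4933 · e^0.193800 = 95.4933 × 1.213853 = kr 115.91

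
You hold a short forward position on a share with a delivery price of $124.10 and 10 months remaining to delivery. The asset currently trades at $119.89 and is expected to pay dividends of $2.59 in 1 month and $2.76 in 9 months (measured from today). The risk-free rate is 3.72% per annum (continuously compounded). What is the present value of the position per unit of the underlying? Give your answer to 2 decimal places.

PV(remaining dividends) I = 2.59·e^(−0.0372·1/12) + 2.76·e^(−0.0372·9/12) = 5.2660
Current forward F = (S − I)·e^(rT) = (119.89 − 5.2660)·e^(0.0372·10/12) = 114.6240 × 1.031486 = 118.2331
Value (long) = (F − K)·e^(−rT) = (118.2331 − 124.10) × 0.969476 = -5.6878
Short position value = −(long value) = $5.69

$5.69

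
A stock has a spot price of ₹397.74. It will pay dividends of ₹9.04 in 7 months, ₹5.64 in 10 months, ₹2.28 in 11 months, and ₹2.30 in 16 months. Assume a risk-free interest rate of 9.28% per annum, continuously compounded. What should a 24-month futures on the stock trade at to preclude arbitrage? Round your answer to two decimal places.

PV(dividends) I = 9.04·e^(−0.0928·7/12) + 5.64·e^(−0.0928·10/12) + 2.28·e^(−0.0928·11/12) + 2.30·e^(−0.0928·16/12)
I = 8.5636 + 5.2203 + 2.0941 + 2.0323 = 17.9103
F = (S − I)·e^(rT) = (397.74 − 17.9103) · e^(0.0928·24/12)
= 379.8297 · e^0.185600 = 379.8297 × 1.203941 = ₹457.29

₹457.29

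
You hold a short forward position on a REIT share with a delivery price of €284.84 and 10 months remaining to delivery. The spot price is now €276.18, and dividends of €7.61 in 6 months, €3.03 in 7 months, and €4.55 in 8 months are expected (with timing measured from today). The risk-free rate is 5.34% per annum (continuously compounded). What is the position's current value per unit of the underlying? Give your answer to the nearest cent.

PV(remaining dividends) I = 7.61·e^(−0.0534·6/12) + 3.03·e^(−0.0534·7/12) + 4.55·e^(−0.0534·8/12) = 14.7374
Current forward F = (S − I)·e^(rT) = (276.18 − 14.7374)·e^(0.0534·10/12) = 261.4426 × 1.045505 = 273.3395
Value (long) = (F − K)·e^(−rT) = (273.3395 − 284.84) × 0.956476 = -11.0000
Short position value = −(long value) = €11.00

€11.00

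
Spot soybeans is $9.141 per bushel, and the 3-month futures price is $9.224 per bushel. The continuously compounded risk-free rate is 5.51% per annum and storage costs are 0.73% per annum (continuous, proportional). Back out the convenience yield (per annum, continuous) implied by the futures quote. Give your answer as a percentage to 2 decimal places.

F = S·e^((r+u−y)T) ⇒ (r+u−y) = ln(F/S)/T
ln(9.224/9.141) = 0.009039; /T ⇒ 0.036156
y = r + u − ln(F/S)/T = 0.0551 + 0.0073 − 0.036156 = 0.026244
y = 2.62%

2.62%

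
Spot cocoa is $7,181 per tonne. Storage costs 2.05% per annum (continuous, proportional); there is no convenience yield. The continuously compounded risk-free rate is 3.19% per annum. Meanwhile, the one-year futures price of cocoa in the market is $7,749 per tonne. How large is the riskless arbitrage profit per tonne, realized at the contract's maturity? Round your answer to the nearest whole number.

$182 per tonne

Fair futures: F* = S·e^(carry·T), with carry = (r + u) = 0.0319 + 0.0205 = 0.0524
F* = 7181 · e^(0.0524 × 12/12) = 7181 · e^0.052400 = 7181 × 1.053797 = $7567.3163
Market $7749 > fair $7567.3163: forward overpriced → cash-and-carry (buy spot, short the forward).
At maturity, profit = |F_mkt − F*| = |7749 − 7567.3163| = $182 per tonne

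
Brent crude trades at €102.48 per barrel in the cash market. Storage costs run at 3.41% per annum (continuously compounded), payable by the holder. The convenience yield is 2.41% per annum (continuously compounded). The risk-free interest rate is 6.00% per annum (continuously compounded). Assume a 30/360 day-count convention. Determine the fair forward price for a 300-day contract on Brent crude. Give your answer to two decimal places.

€108.64 per barrel

Net carry = r + u − y = 0.0600 + 0.0341 − 0.0241 = 0.0700
F = S·e^((r+u−y)T) = 102.48 · e^(0.0700 × 300/360) = 102.48 · e^0.058333
= 102.48 × 1.060068 = €108.64 per barrel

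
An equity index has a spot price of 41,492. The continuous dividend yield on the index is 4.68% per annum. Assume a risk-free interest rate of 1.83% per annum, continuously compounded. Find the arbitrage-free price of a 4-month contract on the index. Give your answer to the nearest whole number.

41,100

F = S·e^((r − q)T) = 41492 · e^((0.0183 − 0.0468) × 4/12)
= 41492 · e^-0.009500 = 41492 × 0.990545
F = 41,100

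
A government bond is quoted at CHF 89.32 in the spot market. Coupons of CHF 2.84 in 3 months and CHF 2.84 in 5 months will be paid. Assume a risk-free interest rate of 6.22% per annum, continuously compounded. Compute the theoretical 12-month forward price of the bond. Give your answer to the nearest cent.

PV(coupons) I = 2.84·e^(−0.0622·3/12) + 2.84·e^(−0.0622·5/12)
I = 2.7962 + 2.7673 = 5.5635
F = (S − I)·e^(rT) = (89.32 − 5.5635) · e^(0.0622·12/12)
= 83.7565 · e^0.062200 = 83.7565 × 1.064175 = CHF 89.13

CHF 89.13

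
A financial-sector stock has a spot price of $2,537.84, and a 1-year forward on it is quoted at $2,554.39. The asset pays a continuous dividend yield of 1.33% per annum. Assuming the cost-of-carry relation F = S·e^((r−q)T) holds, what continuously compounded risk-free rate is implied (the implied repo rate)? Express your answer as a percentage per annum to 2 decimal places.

1.98%

From F = S·e^((r−q)T): (r − q) = ln(F/S)/T
ln(2554.39/2537.84) = ln(1.006521) = 0.006500
(r − q) = 0.006500 / (1) = 0.006500
r = ln(F/S)/T + q = 0.006500 + 0.0133 = 0.019800
r = 1.98%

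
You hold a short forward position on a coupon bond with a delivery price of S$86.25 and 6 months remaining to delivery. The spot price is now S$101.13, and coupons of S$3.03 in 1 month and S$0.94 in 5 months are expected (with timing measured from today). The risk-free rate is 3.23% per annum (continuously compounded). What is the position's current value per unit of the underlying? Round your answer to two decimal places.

-S$12.31

PV(remaining coupons) I = 3.03·e^(−0.0323·1/12) + 0.94·e^(−0.0323·5/12) = 3.9493
Current forward F = (S − I)·e^(rT) = (101.13 − 3.9493)·e^(0.0323·6/12) = 97.1807 × 1.016281 = 98.7629
Value (long) = (F − K)·e^(−rT) = (98.7629 − 86.25) × 0.983980 = 12.3124
Short position value = −(long value) = -S$12.31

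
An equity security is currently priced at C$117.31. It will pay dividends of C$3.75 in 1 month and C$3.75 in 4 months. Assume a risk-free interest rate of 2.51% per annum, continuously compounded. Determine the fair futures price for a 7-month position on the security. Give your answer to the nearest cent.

C$111.47

PV(dividends) I = 3.75·e^(−0.0251·1/12) + 3.75·e^(−0.0251·4/12)
I = 3.7422 + 3.7188 = 7.4610
F = (S − I)·e^(rT) = (117.31 − 7.4610) · e^(0.0251·7/12)
= 109.8490 · e^0.014642 = 109.8490 × 1.014750 = C$111.47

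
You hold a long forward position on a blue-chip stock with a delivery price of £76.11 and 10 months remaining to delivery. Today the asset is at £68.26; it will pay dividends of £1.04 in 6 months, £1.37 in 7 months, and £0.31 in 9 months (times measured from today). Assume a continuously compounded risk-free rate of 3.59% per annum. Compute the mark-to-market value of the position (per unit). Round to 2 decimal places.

-£8.27

PV(remaining dividends) I = 1.04·e^(−0.0359·6/12) + 1.37·e^(−0.0359·7/12) + 0.31·e^(−0.0359·9/12) = 2.6649
Current forward F = (S − I)·e^(rT) = (68.26 − 2.6649)·e^(0.0359·10/12) = 65.5951 × 1.030369 = 67.5872
Value (long) = (F − K)·e^(−rT) = (67.5872 − 76.11) × 0.970526 = -8.2716
Value = -£8.27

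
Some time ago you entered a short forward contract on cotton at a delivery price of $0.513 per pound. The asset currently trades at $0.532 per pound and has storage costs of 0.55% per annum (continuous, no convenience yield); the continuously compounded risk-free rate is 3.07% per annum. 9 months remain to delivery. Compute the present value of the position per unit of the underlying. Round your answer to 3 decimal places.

-$0.033 per pound

Current fair forward for the remaining 9 months: F = S·e^((r + u)·T), (r + u) = 0.0307 + 0.0055 = 0.0362
F = 0.532 · e^(0.0362 × 9/12) = 0.532 × 1.027522 = 0.5466
Value of long forward = (F − K)·e^(−rT) = (0.5466 − 0.513) · e^(−0.0307·9/12)
= 0.0336 × 0.977238 = 0.033
Short position value = −(long value) = -$0.033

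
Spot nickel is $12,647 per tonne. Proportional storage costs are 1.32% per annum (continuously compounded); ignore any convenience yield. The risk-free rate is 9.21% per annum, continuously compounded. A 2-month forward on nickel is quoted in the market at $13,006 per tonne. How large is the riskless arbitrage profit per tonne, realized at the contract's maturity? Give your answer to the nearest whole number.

$135 per tonne

Fair forward: F* = S·e^(carry·T), with carry = (r + u) = 0.0921 + 0.0132 = 0.1053
F* = 12647 · e^(0.1053 × 2/12) = 12647 · e^0.017550 = 12647 × 1.017705 = $12870.9151
Market $13006 > fair $12870.9151: forward overpriced → cash-and-carry (buy spot, short the forward).
At maturity, profit = |F_mkt − F*| = |13006 − 12870.9151| = $135 per tonne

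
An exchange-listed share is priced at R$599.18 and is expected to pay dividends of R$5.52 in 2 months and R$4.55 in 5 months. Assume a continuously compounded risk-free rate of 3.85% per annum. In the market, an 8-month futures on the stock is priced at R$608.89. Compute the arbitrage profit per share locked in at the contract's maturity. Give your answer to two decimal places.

PV(dividends) I = 5.52·e^(−0.0385·2/12) + 4.55·e^(−0.0385·5/12) = 9.9623
Fair futures F* = (S − I)·e^(rT) = (599.18 − 9.9623)·e^0.025667 = 589.2177 × 1.025999 = 604.5368
Market R$608.89 > fair 604.5368: forward overpriced → cash-and-carry (borrow at r, buy the stock and collect the dividends, short the forward).
Profit at T = |F_mkt − F*| = |608.89 − 604.5368| = R$4.35 per share

R$4.35 per share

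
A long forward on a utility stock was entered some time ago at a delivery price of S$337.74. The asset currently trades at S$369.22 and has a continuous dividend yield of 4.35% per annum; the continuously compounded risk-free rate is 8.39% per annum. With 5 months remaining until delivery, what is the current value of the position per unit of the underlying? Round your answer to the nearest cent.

Current fair forward for the remaining 5 months: F = S·e^((r − q)·T), (r − q) = 0.0839 − 0.0435 = 0.0404
F = 369.22 · e^(0.0404 × 5/12) = 369.22 × 1.016976 = 375.4879
Value of long forward = (F − K)·e^(−rT) = (375.4879 − 337.74) · e^(−0.0839·5/12)
= 37.7479 × 0.965646 = 36.45

S$36.45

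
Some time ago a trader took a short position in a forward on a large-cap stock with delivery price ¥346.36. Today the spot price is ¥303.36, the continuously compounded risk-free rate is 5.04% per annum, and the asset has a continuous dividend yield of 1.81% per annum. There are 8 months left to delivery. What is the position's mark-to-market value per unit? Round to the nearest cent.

Current fair forward for the remaining 8 months: F = S·e^((r − q)·T), (r − q) = 0.0504 − 0.0181 = 0.0323
F = 303.36 · e^(0.0323 × 8/12) = 303.36 × 1.021767 = 309.9632
Value of long forward = (F − K)·e^(−rT) = (309.9632 − 346.36) · e^(−0.0504·8/12)
= -36.3968 × 0.966958 = -35.19
Short position value = −(long value) = ¥35.19

¥35.19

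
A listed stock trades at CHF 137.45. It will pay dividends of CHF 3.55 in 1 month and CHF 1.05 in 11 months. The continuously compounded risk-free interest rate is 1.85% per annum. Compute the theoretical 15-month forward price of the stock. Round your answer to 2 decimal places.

PV(dividends) I = 3.55·e^(−0.0185·1/12) + 1.05·e^(−0.0185·11/12)
I = 3.5445 + 1.0323 = 4.5768
F = (S − I)·e^(rT) = (137.45 − 4.5768) · e^(0.0185·15/12)
= 132.8732 · e^0.023125 = 132.8732 × 1.023394 = CHF 135.98

CHF 135.98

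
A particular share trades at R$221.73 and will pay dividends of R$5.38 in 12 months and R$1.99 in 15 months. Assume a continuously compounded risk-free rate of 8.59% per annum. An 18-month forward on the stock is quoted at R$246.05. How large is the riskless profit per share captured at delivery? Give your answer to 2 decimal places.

PV(dividends) I = 5.38·e^(−0.0859·12/12) + 1.99·e^(−0.0859·15/12) = 6.7245
Fair forward F* = (S − I)·e^(rT) = (221.73 − 6.7245)·e^0.128850 = 215.0055 × 1.137519 = 244.5728
Market R$246.05 > fair 244.5728: forward overpriced → cash-and-carry (borrow at r, buy the stock and collect the dividends, short the forward).
Profit at T = |F_mkt − F*| = |246.05 − 244.5728| = R$1.48 per share

R$1.48 per share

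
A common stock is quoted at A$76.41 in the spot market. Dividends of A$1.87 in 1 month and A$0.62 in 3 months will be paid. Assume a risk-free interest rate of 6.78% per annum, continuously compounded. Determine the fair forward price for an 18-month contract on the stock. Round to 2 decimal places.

PV(dividends) I = 1.87·e^(−0.0678·1/12) + 0.62·e^(−0.0678·3/12)
I = 1.8595 + 0.6096 = 2.4691
F = (S − I)·e^(rT) = (76.41 − 2.4691) · e^(0.0678·18/12)
= 73.9409 · e^0.101700 = 73.9409 × 1.107051 = A$81.86

A$81.86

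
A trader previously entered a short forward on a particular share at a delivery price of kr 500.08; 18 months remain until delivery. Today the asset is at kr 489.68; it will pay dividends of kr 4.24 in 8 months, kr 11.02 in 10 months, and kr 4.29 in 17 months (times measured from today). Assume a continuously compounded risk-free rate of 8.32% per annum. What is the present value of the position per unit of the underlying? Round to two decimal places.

-kr 30.17

PV(remaining dividends) I = 4.24·e^(−0.0832·8/12) + 11.02·e^(−0.0832·10/12) + 4.29·e^(−0.0832·17/12) = 18.1061
Current forward F = (S − I)·e^(rT) = (489.68 − 18.1061)·e^(0.0832·18/12) = 471.5739 × 1.132922 = 534.2564
Value (long) = (F − K)·e^(−rT) = (534.2564 − 500.08) × 0.882673 = 30.1666
Short position value = −(long value) = -kr 30.17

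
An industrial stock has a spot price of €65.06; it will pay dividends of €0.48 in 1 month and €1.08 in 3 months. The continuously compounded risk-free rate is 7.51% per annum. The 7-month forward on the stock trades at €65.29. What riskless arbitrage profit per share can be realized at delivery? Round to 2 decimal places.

PV(dividends) I = 0.48·e^(−0.0751·1/12) + 1.08·e^(−0.0751·3/12) = 1.5369
Fair forward F* = (S − I)·e^(rT) = (65.06 − 1.5369)·e^0.043808 = 63.5231 × 1.044782 = 66.3678
Market €65.29 < fair 66.3678: forward underpriced → reverse cash-and-carry (short the stock, invest proceeds at r, pay the dividends, go long the forward).
Profit at T = |F_mkt − F*| = |65.29 − 66.3678| = €1.08 per share

€1.08 per share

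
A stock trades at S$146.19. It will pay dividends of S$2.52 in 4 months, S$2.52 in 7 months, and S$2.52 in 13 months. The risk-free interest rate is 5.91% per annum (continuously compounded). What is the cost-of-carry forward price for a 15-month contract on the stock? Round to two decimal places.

S$149.57

PV(dividends) I = 2.52·e^(−0.0591·4/12) + 2.52·e^(−0.0591·7/12) + 2.52·e^(−0.0591·13/12)
I = 2.4708 + 2.4346 + 2.3637 = 7.2691
F = (S − I)·e^(rT) = (146.19 − 7.2691) · e^(0.0591·15/12)
= 138.9209 · e^0.073875 = 138.9209 × 1.076672 = S$149.57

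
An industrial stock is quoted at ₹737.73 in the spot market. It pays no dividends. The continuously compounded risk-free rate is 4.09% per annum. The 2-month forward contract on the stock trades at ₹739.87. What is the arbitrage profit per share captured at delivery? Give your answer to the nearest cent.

₹2.91 per share

Fair forward: F* = S·e^(carry·T), with carry = r = 0.0409
F* = 737.73 · e^(0.0409 × 2/12) = 737.73 · e^0.006817 = 737.73 × 1.006840 = ₹742.7761
Market ₹739.87 < fair ₹742.7761: forward underpriced → reverse cash-and-carry (short spot, go long the forward).
At maturity, profit = |F_mkt − F*| = |739.87 − 742.7761| = ₹2.91 per share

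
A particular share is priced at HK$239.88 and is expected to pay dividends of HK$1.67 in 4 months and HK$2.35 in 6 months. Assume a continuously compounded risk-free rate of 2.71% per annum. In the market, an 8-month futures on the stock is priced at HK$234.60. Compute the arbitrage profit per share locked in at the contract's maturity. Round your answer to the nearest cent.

HK$5.61 per share

PV(dividends) I = 1.67·e^(−0.0271·4/12) + 2.35·e^(−0.0271·6/12) = 3.9734
Fair futures F* = (S − I)·e^(rT) = (239.88 − 3.9734)·e^0.018067 = 235.9066 × 1.018231 = 240.2074
Market HK$234.60 < fair 240.2074: forward underpriced → reverse cash-and-carry (short the stock, invest proceeds at r, pay the dividends, go long the forward).
Profit at T = |F_mkt − F*| = |234.60 − 240.2074| = HK$5.61 per share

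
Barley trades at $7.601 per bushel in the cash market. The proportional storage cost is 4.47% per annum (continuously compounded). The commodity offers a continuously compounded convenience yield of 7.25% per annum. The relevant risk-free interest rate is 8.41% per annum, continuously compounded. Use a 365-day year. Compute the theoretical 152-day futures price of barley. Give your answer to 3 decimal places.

$7.781 per bushel

Net carry = r + u − y = 0.0841 + 0.0447 − 0.0725 = 0.0563
F = S·e^((r+u−y)T) = 7.601 · e^(0.0563 × 152/365) = 7.601 · e^0.023445
= 7.601 × 1.023722 = $7.781 per bushel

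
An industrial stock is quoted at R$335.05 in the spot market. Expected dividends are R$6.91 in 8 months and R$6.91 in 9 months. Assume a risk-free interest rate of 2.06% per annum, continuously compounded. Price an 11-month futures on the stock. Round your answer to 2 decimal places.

R$327.56

PV(dividends) I = 6.91·e^(−0.0206·8/12) + 6.91·e^(−0.0206·9/12)
I = 6.8158 + 6.8041 = 13.6199
F = (S − I)·e^(rT) = (335.05 − 13.6199) · e^(0.0206·11/12)
= 321.4301 · e^0.018883 = 321.4301 × 1.019062 = R$327.56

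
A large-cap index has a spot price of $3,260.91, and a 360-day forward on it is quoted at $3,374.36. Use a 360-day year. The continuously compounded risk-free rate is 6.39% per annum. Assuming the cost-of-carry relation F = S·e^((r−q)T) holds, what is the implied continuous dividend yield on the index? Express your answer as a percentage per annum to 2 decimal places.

From F = S·e^((r−q)T): (r − q) = ln(F/S)/T
ln(3374.36/3260.91) = ln(1.034791) = 0.034199
(r − q) = 0.034199 / (360/360) = 0.034199
q = r − ln(F/S)/T = 0.0639 − 0.034199 = 0.029701
q = 2.97%

2.97%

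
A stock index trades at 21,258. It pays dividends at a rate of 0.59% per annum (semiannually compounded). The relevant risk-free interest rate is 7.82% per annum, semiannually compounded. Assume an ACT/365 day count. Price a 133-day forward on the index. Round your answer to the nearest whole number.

F = S · (1+r/2)^(2T) / (1+q/2)^(2T)
= 21258 × 1.028346 / 1.002149 = 21258 × 1.026141
F = 21,814

21,814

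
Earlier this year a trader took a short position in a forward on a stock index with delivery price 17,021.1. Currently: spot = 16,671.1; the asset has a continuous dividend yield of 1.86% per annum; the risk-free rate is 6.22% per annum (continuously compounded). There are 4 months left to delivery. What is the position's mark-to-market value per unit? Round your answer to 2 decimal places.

Current fair forward for the remaining 4 months: F = S·e^((r − q)·T), (r − q) = 0.0622 − 0.0186 = 0.0436
F = 16671.1 · e^(0.0436 × 4/12) = 16671.1 × 1.01463946 = 16915.1559
Value of long forward = (F − K)·e^(−rT) = (16915.1559 − 17021.1) · e^(−0.0622·4/12)
= -105.9441 × 0.97948012 = -103.77
Short position value = −(long value) = 103.77

103.77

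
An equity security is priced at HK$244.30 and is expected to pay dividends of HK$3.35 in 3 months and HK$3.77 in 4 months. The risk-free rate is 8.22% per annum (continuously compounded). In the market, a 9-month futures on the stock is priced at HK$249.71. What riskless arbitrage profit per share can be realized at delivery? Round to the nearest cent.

PV(dividends) I = 3.35·e^(−0.0822·3/12) + 3.77·e^(−0.0822·4/12) = 6.9500
Fair futures F* = (S − I)·e^(rT) = (244.30 − 6.9500)·e^0.061650 = 237.3500 × 1.063590 = 252.4431
Market HK$249.71 < fair 252.4431: forward underpriced → reverse cash-and-carry (short the stock, invest proceeds at r, pay the dividends, go long the forward).
Profit at T = |F_mkt − F*| = |249.71 − 252.4431| = HK$2.73 per share

HK$2.73 per share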